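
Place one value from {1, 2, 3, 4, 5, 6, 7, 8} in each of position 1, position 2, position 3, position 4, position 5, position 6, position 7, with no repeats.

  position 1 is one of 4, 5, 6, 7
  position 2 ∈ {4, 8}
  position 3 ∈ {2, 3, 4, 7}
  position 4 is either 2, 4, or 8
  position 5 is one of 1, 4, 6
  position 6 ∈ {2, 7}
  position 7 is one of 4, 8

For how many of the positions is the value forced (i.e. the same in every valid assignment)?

The 2 variables position 2 and position 7 are confined to {4, 8}, which locks those values in; drop them from position 1, position 3, position 4, position 5.
position 4's domain is down to {2}, so position 4 = 2. Strike 2 from position 3, position 6.
position 6 has just one choice, so position 6 = 7. Remove 7 from position 1, position 3.
position 3 must be 3 (only option left).
Determined: position 3=3, position 4=2, position 6=7. The other positions each still have more than one consistent value. That makes 3.

3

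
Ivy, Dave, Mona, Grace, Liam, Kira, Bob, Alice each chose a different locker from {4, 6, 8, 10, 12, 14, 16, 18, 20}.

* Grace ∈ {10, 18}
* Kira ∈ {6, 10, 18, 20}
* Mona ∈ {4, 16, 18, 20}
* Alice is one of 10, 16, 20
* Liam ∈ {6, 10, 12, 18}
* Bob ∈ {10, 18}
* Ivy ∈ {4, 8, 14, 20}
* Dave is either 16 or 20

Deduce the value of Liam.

Grace and Bob share exactly the 2 values {10, 18}; by pigeonhole those values go to them, so strike 10, 18 from Mona, Liam, Kira, Alice.
Dave and Alice between them cover only {16, 20} — a naked pair. Remove those values from Ivy, Mona, Kira.
Mona's domain is down to {4}, so Mona = 4. Remove 4 from Ivy.
Kira must be 6 (only option left). Remove 6 from Liam.
So Liam = 12.

12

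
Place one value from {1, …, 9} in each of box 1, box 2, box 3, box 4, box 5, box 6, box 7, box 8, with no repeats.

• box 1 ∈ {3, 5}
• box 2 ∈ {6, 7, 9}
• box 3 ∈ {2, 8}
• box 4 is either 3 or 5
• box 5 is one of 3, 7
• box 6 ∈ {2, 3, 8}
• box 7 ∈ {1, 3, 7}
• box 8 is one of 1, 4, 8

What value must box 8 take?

box 1 and box 4 between them cover only {3, 5} — a naked pair. Remove those values from box 5, box 6, box 7.
That leaves box 5 = 7. So box 2, box 7 can't be 7.
That leaves box 7 = 1. Eliminate 1 elsewhere: box 8.
The 2 variables box 3 and box 6 are confined to {2, 8}, which locks those values in; drop them from box 8.
So box 8 = 4.

4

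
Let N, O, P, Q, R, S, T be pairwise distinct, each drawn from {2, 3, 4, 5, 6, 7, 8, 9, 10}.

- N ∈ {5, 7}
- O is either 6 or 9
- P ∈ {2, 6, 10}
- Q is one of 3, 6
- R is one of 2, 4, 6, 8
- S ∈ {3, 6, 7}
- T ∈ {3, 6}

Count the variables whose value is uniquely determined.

Q and T between them cover only {3, 6} — a naked pair. Remove those values from O, P, R, S.
O must be 9 (only option left).
That leaves S = 7. Remove 7 from N.
N has just one choice, so N = 5.
Determined: N=5, O=9, S=7. The other variables each still have more than one consistent value. That makes 3.

3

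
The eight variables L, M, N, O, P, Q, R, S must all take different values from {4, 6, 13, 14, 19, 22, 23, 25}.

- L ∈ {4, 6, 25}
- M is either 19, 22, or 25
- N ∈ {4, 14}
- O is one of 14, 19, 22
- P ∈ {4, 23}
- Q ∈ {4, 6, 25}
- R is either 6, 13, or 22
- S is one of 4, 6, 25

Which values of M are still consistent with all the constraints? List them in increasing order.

The 8 variables together cover exactly {4, 6, 13, 14, 19, 22, 23, 25} — 8 values for 8 variables — and 13 appears only in R's list, so R = 13.
Among the 7 still-open variables, 23 fits only P (and all 7 values in {4, 6, 14, 19, 22, 23, 25} must be used), so P = 23.
The 3 variables L, Q, S are confined to {4, 6, 25}, which locks those values in; drop them from M, N.
N's domain is down to {14}, so N = 14. So O can't be 14.
No further eliminations apply; M can still be any of 19, 22.

19, 22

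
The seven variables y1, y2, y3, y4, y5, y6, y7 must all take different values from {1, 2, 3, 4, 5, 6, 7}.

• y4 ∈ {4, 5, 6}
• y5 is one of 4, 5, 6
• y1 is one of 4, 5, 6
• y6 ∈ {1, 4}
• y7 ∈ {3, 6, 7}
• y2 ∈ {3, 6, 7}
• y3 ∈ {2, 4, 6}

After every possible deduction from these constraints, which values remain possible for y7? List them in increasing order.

3, 7

Among the 7 variables, 1 fits only y6 (and all 7 values in {1, 2, 3, 4, 5, 6, 7} must be used), so y6 = 1.
The 6 still-open variables draw from only 6 values {2, 3, 4, 5, 6, 7}, so each is used; only y3 can be 2, hence y3 = 2.
y1, y4, y5 share exactly the 3 values {4, 5, 6}; by pigeonhole those values go to them, so strike 4, 5, 6 from y2, y7.
No further eliminations apply; y7 can still be any of 3, 7.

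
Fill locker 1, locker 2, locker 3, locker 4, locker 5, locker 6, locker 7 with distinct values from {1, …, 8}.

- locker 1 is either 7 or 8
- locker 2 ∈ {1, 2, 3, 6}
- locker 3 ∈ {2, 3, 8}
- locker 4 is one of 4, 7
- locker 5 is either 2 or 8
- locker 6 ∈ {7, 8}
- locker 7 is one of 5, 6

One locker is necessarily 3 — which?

locker 1 and locker 6 between them cover only {7, 8} — a naked pair. Remove those values from locker 3, locker 4, locker 5.
locker 4 has just one choice, so locker 4 = 4.
locker 5 has just one choice, so locker 5 = 2. Remove 2 from locker 2, locker 3.

locker 3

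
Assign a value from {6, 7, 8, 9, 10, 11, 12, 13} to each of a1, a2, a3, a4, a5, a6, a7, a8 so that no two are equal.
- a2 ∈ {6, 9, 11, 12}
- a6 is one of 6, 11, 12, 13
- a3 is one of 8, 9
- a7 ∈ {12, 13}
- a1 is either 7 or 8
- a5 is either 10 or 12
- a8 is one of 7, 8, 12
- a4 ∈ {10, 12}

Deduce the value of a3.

9

a4 and a5 between them cover only {10, 12} — a naked pair. Remove those values from a2, a6, a7, a8.
a7's domain is down to {13}, so a7 = 13. Remove 13 from a6.
The 2 variables a1 and a8 are confined to {7, 8}, which locks those values in; drop them from a3.
So a3 = 9.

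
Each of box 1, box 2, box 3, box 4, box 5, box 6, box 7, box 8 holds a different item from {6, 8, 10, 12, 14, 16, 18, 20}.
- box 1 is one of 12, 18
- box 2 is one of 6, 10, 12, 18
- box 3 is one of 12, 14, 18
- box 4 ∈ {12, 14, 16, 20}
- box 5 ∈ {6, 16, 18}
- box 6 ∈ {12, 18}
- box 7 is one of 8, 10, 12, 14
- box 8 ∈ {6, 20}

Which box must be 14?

Among the 8 variables, 8 fits only box 7 (and all 8 values in {6, 8, 10, 12, 14, 16, 18, 20} must be used), so box 7 = 8.
The 7 still-open variables draw from only 7 values {6, 10, 12, 14, 16, 18, 20}, so each is used; only box 2 can be 10, hence box 2 = 10.
box 1 and box 6 between them cover only {12, 18} — a naked pair. Remove those values from box 3, box 4, box 5.
So 14 goes to box 3.

box 3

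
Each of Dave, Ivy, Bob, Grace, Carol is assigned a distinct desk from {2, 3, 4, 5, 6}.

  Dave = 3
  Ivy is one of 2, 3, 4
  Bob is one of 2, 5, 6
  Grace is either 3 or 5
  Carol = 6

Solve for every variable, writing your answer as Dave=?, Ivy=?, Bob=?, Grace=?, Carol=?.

Dave's domain is down to {3}, so Dave = 3. Eliminate 3 elsewhere: Ivy, Grace.
Grace has just one choice, so Grace = 5. Remove 5 from Bob.
Carol must be 6 (only option left). Eliminate 6 elsewhere: Bob.
Bob's domain is down to {2}, so Bob = 2. Remove 2 from Ivy.
That leaves Ivy = 4.

Dave=3, Ivy=4, Bob=2, Grace=5, Carol=6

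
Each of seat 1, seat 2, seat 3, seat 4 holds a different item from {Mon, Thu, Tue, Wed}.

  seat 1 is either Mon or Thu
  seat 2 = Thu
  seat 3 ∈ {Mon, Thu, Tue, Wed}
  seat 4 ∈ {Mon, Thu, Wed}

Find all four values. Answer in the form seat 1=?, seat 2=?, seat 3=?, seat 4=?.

seat 2's domain is down to {Thu}, so seat 2 = Thu. Eliminate Thu elsewhere: seat 1, seat 3, seat 4.
seat 1 has just one choice, so seat 1 = Mon. Eliminate Mon elsewhere: seat 3, seat 4.
seat 4's domain is down to {Wed}, so seat 4 = Wed. Remove Wed from seat 3.
seat 3 has just one choice, so seat 3 = Tue.

seat 1=Mon, seat 2=Thu, seat 3=Tue, seat 4=Wed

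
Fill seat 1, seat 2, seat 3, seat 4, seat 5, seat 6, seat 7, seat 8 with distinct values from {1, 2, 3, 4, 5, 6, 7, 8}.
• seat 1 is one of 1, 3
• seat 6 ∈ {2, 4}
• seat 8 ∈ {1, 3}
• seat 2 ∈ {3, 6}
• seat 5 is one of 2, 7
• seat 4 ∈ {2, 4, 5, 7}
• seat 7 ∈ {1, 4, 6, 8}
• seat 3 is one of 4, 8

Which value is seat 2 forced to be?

The 8 variables draw from only 8 values {1, 2, 3, 4, 5, 6, 7, 8}, so each is used; only seat 4 can be 5, hence seat 4 = 5.
The 7 still-open variables draw from only 7 values {1, 2, 3, 4, 6, 7, 8}, so each is used; only seat 5 can be 7, hence seat 5 = 7.
The 6 still-open variables together cover exactly {1, 2, 3, 4, 6, 8} — 6 values for 6 variables — and 2 appears only in seat 6's list, so seat 6 = 2.
seat 1 and seat 8 between them cover only {1, 3} — a naked pair. Remove those values from seat 2, seat 7.
So seat 2 = 6.

6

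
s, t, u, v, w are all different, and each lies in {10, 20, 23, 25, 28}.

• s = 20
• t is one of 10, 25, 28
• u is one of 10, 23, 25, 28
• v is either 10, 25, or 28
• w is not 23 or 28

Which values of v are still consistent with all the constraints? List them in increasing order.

10, 25, 28

s must be 20 (only option left). Strike 20 from w.
The 4 still-open variables draw from only 4 values {10, 23, 25, 28}, so each is used; only u can be 23, hence u = 23.
No further eliminations apply; v can still be any of 10, 25, 28.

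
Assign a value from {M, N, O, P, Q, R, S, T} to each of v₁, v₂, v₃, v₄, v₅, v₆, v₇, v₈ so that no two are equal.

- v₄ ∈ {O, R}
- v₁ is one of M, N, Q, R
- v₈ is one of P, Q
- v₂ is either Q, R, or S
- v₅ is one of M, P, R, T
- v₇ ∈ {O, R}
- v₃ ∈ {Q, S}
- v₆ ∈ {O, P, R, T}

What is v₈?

P

The 8 variables draw from only 8 values {M, N, O, P, Q, R, S, T}, so each is used; only v₁ can be N, hence v₁ = N.
The 7 still-open variables together cover exactly {M, O, P, Q, R, S, T} — 7 values for 7 variables — and M appears only in v₅'s list, so v₅ = M.
The 6 still-open variables draw from only 6 values {O, P, Q, R, S, T}, so each is used; only v₆ can be T, hence v₆ = T.
The 5 still-open variables together cover exactly {O, P, Q, R, S} — 5 values for 5 variables — and P appears only in v₈'s list, so v₈ = P.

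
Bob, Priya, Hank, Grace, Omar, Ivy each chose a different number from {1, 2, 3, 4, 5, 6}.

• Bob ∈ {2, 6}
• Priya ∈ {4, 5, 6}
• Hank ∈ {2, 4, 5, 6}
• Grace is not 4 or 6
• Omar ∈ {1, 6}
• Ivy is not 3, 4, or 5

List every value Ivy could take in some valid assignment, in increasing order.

The 6 variables draw from only 6 values {1, 2, 3, 4, 5, 6}, so each is used; only Grace can be 3, hence Grace = 3.
The 3 variables Bob, Omar, Ivy are confined to {1, 2, 6}, which locks those values in; drop them from Priya, Hank.
No further eliminations apply; Ivy can still be any of 1, 2, 6.

1, 2, 6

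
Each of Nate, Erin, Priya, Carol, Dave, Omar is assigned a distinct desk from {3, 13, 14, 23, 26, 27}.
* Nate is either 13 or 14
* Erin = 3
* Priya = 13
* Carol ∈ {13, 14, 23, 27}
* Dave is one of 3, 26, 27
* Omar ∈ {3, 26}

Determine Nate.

Erin has just one choice, so Erin = 3. Remove 3 from Dave, Omar.
Priya has just one choice, so Priya = 13. Eliminate 13 elsewhere: Nate, Carol.
So Nate = 14.

14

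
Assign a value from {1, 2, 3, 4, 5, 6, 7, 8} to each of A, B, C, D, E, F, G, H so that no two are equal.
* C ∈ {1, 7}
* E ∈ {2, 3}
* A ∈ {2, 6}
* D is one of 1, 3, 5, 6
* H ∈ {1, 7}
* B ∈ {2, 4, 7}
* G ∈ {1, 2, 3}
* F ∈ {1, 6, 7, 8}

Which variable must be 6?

A

The 8 variables together cover exactly {1, 2, 3, 4, 5, 6, 7, 8} — 8 values for 8 variables — and 4 appears only in B's list, so B = 4.
Among the 7 still-open variables, 5 fits only D (and all 7 values in {1, 2, 3, 5, 6, 7, 8} must be used), so D = 5.
Among the 6 still-open variables, 8 fits only F (and all 6 values in {1, 2, 3, 6, 7, 8} must be used), so F = 8.
The 5 still-open variables draw from only 5 values {1, 2, 3, 6, 7}, so each is used; only A can be 6, hence A = 6.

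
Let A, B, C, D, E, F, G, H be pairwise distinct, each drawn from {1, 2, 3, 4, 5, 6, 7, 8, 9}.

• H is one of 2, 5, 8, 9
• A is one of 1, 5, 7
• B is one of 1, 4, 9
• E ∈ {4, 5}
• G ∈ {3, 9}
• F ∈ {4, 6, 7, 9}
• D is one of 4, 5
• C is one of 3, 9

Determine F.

6

The 2 variables C and G are confined to {3, 9}, which locks those values in; drop them from B, F, H.
D and E between them cover only {4, 5} — a naked pair. Remove those values from A, B, F, H.
B's domain is down to {1}, so B = 1. So A can't be 1.
A's domain is down to {7}, so A = 7. Strike 7 from F.
So F = 6.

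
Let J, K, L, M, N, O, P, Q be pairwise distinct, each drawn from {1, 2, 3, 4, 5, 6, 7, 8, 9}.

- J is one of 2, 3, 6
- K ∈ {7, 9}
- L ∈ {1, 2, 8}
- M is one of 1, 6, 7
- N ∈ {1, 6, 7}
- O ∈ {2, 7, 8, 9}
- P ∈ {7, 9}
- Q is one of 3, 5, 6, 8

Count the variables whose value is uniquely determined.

2

The 8 variables together cover exactly {1, 2, 3, 5, 6, 7, 8, 9} — 8 values for 8 variables — and 5 appears only in Q's list, so Q = 5.
The 7 still-open variables together cover exactly {1, 2, 3, 6, 7, 8, 9} — 7 values for 7 variables — and 3 appears only in J's list, so J = 3.
The 2 variables K and P are confined to {7, 9}, which locks those values in; drop them from M, N, O.
The 2 variables M and N are confined to {1, 6}, which locks those values in; drop them from L.
Determined: J=3, Q=5. The other variables each still have more than one consistent value. That makes 2.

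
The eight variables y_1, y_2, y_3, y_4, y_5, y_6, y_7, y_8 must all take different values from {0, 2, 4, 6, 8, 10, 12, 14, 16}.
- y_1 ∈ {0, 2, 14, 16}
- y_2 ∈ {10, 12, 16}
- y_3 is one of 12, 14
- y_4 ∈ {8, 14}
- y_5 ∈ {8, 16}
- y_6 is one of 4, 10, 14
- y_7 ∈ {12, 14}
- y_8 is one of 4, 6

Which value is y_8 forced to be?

The 2 variables y_3 and y_7 are confined to {12, 14}, which locks those values in; drop them from y_1, y_2, y_4, y_6.
That leaves y_4 = 8. Remove 8 from y_5.
y_5 has just one choice, so y_5 = 16. Strike 16 from y_1, y_2.
y_2 has just one choice, so y_2 = 10. So y_6 can't be 10.
y_6 must be 4 (only option left). Eliminate 4 elsewhere: y_8.
So y_8 = 6.

6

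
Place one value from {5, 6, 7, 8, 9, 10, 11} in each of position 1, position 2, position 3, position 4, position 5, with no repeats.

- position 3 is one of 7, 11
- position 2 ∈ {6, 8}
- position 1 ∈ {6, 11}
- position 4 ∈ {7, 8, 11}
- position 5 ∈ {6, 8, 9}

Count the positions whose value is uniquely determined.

The 5 variables together cover exactly {6, 7, 8, 9, 11} — 5 values for 5 variables — and 9 appears only in position 5's list, so position 5 = 9.
Determined: position 5=9. The other positions each still have more than one consistent value. That makes 1.

1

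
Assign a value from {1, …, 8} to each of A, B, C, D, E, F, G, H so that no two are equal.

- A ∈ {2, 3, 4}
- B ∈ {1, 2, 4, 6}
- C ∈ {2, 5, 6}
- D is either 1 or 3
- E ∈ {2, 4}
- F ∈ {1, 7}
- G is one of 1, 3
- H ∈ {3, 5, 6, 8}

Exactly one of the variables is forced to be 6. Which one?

B

The 8 variables together cover exactly {1, 2, 3, 4, 5, 6, 7, 8} — 8 values for 8 variables — and 7 appears only in F's list, so F = 7.
The 7 still-open variables draw from only 7 values {1, 2, 3, 4, 5, 6, 8}, so each is used; only H can be 8, hence H = 8.
The 6 still-open variables together cover exactly {1, 2, 3, 4, 5, 6} — 6 values for 6 variables — and 5 appears only in C's list, so C = 5.
Among the 5 still-open variables, 6 fits only B (and all 5 values in {1, 2, 3, 4, 6} must be used), so B = 6.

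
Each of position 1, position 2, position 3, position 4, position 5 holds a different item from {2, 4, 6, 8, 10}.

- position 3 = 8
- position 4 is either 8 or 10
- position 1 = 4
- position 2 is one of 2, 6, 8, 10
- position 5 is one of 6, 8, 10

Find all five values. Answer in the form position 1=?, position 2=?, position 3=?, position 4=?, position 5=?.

position 1 must be 4 (only option left).
position 3 has just one choice, so position 3 = 8. Eliminate 8 elsewhere: position 2, position 4, position 5.
That leaves position 4 = 10. So position 2, position 5 can't be 10.
That leaves position 5 = 6. Remove 6 from position 2.
That leaves position 2 = 2.

position 1=4, position 2=2, position 3=8, position 4=10, position 5=6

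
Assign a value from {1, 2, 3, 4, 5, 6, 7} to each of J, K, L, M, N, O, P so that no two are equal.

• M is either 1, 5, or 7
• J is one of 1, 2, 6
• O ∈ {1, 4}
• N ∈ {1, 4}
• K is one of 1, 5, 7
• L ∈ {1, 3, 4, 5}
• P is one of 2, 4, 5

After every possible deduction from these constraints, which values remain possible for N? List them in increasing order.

1, 4

Among the 7 variables, 3 fits only L (and all 7 values in {1, 2, 3, 4, 5, 6, 7} must be used), so L = 3.
The 6 still-open variables draw from only 6 values {1, 2, 4, 5, 6, 7}, so each is used; only J can be 6, hence J = 6.
The 5 still-open variables together cover exactly {1, 2, 4, 5, 7} — 5 values for 5 variables — and 2 appears only in P's list, so P = 2.
The 2 variables N and O are confined to {1, 4}, which locks those values in; drop them from K, M.
No further eliminations apply; N can still be any of 1, 4.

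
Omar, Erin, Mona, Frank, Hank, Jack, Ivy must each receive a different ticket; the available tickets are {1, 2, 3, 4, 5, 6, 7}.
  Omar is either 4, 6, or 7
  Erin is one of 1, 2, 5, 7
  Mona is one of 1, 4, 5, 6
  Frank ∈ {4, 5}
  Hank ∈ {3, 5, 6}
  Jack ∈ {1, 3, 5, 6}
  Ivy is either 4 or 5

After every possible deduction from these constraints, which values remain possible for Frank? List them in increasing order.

Among the 7 variables, 2 fits only Erin (and all 7 values in {1, 2, 3, 4, 5, 6, 7} must be used), so Erin = 2.
Among the 6 still-open variables, 7 fits only Omar (and all 6 values in {1, 3, 4, 5, 6, 7} must be used), so Omar = 7.
Frank and Ivy share exactly the 2 values {4, 5}; by pigeonhole those values go to them, so strike 4, 5 from Mona, Hank, Jack.
No further eliminations apply; Frank can still be any of 4, 5.

4, 5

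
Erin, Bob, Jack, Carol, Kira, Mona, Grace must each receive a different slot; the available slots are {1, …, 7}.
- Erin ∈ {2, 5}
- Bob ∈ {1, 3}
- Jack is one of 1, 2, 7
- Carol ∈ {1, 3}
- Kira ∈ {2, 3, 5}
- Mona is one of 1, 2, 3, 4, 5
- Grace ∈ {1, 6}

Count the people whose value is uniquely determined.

3

The 7 variables together cover exactly {1, 2, 3, 4, 5, 6, 7} — 7 values for 7 variables — and 4 appears only in Mona's list, so Mona = 4.
Among the 6 still-open variables, 6 fits only Grace (and all 6 values in {1, 2, 3, 5, 6, 7} must be used), so Grace = 6.
The 5 still-open variables together cover exactly {1, 2, 3, 5, 7} — 5 values for 5 variables — and 7 appears only in Jack's list, so Jack = 7.
The 2 variables Bob and Carol are confined to {1, 3}, which locks those values in; drop them from Kira.
Determined: Jack=7, Mona=4, Grace=6. The other people each still have more than one consistent value. That makes 3.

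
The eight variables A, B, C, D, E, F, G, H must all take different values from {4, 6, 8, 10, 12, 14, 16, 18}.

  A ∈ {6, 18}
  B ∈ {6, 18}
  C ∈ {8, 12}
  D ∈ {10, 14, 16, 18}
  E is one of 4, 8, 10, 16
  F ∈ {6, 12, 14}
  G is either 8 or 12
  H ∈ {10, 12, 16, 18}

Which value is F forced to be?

The 8 variables draw from only 8 values {4, 6, 8, 10, 12, 14, 16, 18}, so each is used; only E can be 4, hence E = 4.
The 2 variables A and B are confined to {6, 18}, which locks those values in; drop them from D, F, H.
C and G between them cover only {8, 12} — a naked pair. Remove those values from F, H.
So F = 14.

14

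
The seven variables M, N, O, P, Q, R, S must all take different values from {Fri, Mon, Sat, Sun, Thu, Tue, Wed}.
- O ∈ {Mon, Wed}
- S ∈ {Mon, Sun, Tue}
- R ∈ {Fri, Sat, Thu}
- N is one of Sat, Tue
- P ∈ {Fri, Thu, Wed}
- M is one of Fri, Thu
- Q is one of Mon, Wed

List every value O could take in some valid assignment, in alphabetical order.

The 7 variables together cover exactly {Fri, Mon, Sat, Sun, Thu, Tue, Wed} — 7 values for 7 variables — and Sun appears only in S's list, so S = Sun.
The 6 still-open variables draw from only 6 values {Fri, Mon, Sat, Thu, Tue, Wed}, so each is used; only N can be Tue, hence N = Tue.
The 5 still-open variables draw from only 5 values {Fri, Mon, Sat, Thu, Wed}, so each is used; only R can be Sat, hence R = Sat.
O and Q between them cover only {Mon, Wed} — a naked pair. Remove those values from P.
No further eliminations apply; O can still be any of Mon, Wed.

Mon, Wed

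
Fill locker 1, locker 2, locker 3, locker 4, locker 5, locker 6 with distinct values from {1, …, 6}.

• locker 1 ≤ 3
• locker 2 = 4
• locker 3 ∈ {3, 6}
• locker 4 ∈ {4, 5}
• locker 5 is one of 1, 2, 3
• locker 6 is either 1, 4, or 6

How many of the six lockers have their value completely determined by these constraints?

locker 2's domain is down to {4}, so locker 2 = 4. Eliminate 4 elsewhere: locker 4, locker 6.
locker 4 has just one choice, so locker 4 = 5.
Determined: locker 2=4, locker 4=5. The other lockers each still have more than one consistent value. That makes 2.

2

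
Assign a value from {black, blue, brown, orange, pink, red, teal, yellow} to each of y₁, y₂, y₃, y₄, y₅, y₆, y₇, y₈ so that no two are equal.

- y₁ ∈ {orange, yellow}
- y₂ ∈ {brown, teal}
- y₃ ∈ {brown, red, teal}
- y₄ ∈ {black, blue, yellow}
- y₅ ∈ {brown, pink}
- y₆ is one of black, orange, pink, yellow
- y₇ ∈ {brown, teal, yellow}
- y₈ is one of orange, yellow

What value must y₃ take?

The 8 variables draw from only 8 values {black, blue, brown, orange, pink, red, teal, yellow}, so each is used; only y₄ can be blue, hence y₄ = blue.
The 7 still-open variables together cover exactly {black, brown, orange, pink, red, teal, yellow} — 7 values for 7 variables — and black appears only in y₆'s list, so y₆ = black.
Among the 6 still-open variables, pink fits only y₅ (and all 6 values in {brown, orange, pink, red, teal, yellow} must be used), so y₅ = pink.
The 5 still-open variables together cover exactly {brown, orange, red, teal, yellow} — 5 values for 5 variables — and red appears only in y₃'s list, so y₃ = red.

red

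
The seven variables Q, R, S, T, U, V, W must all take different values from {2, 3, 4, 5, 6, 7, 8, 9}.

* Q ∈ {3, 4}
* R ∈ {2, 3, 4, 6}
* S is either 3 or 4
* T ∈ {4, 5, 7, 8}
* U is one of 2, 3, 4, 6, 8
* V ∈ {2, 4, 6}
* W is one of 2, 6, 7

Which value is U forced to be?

The 7 variables together cover exactly {2, 3, 4, 5, 6, 7, 8} — 7 values for 7 variables — and 5 appears only in T's list, so T = 5.
Among the 6 still-open variables, 7 fits only W (and all 6 values in {2, 3, 4, 6, 7, 8} must be used), so W = 7.
Among the 5 still-open variables, 8 fits only U (and all 5 values in {2, 3, 4, 6, 8} must be used), so U = 8.

8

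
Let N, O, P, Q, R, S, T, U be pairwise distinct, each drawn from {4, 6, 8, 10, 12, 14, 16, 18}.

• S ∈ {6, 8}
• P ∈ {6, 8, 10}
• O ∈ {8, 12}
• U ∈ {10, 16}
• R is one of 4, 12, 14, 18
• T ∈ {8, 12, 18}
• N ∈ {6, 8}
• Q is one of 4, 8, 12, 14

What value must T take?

18

The 8 variables together cover exactly {4, 6, 8, 10, 12, 14, 16, 18} — 8 values for 8 variables — and 16 appears only in U's list, so U = 16.
Among the 7 still-open variables, 10 fits only P (and all 7 values in {4, 6, 8, 10, 12, 14, 18} must be used), so P = 10.
N and S share exactly the 2 values {6, 8}; by pigeonhole those values go to them, so strike 6, 8 from O, Q, T.
That leaves O = 12. Eliminate 12 elsewhere: Q, R, T.
So T = 18.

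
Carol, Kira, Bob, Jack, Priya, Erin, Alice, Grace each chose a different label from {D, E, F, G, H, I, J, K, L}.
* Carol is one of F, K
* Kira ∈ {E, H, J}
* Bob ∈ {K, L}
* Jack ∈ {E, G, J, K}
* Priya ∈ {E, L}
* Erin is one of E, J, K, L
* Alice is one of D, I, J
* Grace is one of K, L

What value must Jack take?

Bob and Grace between them cover only {K, L} — a naked pair. Remove those values from Carol, Jack, Priya, Erin.
Carol has just one choice, so Carol = F.
Priya's domain is down to {E}, so Priya = E. So Kira, Jack, Erin can't be E.
That leaves Erin = J. Strike J from Kira, Jack, Alice.
So Jack = G.

G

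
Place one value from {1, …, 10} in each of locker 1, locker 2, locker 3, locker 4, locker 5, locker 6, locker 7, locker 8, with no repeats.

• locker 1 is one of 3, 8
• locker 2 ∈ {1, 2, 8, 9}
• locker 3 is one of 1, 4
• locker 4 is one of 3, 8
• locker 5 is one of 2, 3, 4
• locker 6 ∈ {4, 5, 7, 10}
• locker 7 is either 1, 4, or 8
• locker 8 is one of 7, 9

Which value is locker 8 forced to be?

7

locker 1 and locker 4 between them cover only {3, 8} — a naked pair. Remove those values from locker 2, locker 5, locker 7.
locker 3 and locker 7 share exactly the 2 values {1, 4}; by pigeonhole those values go to them, so strike 1, 4 from locker 2, locker 5, locker 6.
locker 5 must be 2 (only option left). Remove 2 from locker 2.
locker 2 must be 9 (only option left). So locker 8 can't be 9.
So locker 8 = 7.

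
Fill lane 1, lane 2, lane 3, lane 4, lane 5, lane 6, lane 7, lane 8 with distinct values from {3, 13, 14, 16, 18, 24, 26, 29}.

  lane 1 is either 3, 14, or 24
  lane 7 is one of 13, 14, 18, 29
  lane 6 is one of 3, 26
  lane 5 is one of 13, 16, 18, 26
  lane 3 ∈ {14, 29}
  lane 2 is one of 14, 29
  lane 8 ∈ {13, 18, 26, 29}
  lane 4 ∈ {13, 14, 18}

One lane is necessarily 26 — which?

lane 8

The 8 variables together cover exactly {3, 13, 14, 16, 18, 24, 26, 29} — 8 values for 8 variables — and 16 appears only in lane 5's list, so lane 5 = 16.
The 7 still-open variables draw from only 7 values {3, 13, 14, 18, 24, 26, 29}, so each is used; only lane 1 can be 24, hence lane 1 = 24.
The 6 still-open variables draw from only 6 values {3, 13, 14, 18, 26, 29}, so each is used; only lane 6 can be 3, hence lane 6 = 3.
The 5 still-open variables together cover exactly {13, 14, 18, 26, 29} — 5 values for 5 variables — and 26 appears only in lane 8's list, so lane 8 = 26.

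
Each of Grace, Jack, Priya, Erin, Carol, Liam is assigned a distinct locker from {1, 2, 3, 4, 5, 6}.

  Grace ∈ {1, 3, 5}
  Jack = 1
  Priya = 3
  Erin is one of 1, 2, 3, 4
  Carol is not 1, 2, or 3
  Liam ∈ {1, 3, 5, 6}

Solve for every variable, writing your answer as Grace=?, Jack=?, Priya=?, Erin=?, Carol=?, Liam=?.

Grace=5, Jack=1, Priya=3, Erin=2, Carol=4, Liam=6

Jack's domain is down to {1}, so Jack = 1. So Grace, Erin, Liam can't be 1.
Priya has just one choice, so Priya = 3. Strike 3 from Grace, Erin, Liam.
Grace has just one choice, so Grace = 5. Eliminate 5 elsewhere: Carol, Liam.
Liam's domain is down to {6}, so Liam = 6. So Carol can't be 6.
Carol has just one choice, so Carol = 4. So Erin can't be 4.
Erin's domain is down to {2}, so Erin = 2.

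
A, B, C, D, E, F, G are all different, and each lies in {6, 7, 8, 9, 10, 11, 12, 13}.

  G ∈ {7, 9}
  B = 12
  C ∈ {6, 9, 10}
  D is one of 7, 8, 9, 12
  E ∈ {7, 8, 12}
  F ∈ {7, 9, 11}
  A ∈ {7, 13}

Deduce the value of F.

11

B has just one choice, so B = 12. Strike 12 from D, E.
D, E, G share exactly the 3 values {7, 8, 9}; by pigeonhole those values go to them, so strike 7, 8, 9 from A, C, F.
So F = 11.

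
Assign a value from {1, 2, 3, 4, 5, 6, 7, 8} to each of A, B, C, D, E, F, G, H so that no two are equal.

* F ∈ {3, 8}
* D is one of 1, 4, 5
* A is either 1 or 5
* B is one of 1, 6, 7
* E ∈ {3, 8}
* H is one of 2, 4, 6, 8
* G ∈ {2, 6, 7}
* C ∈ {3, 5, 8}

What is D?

4

The 2 variables E and F are confined to {3, 8}, which locks those values in; drop them from C, H.
That leaves C = 5. So A, D can't be 5.
A's domain is down to {1}, so A = 1. So B, D can't be 1.
So D = 4.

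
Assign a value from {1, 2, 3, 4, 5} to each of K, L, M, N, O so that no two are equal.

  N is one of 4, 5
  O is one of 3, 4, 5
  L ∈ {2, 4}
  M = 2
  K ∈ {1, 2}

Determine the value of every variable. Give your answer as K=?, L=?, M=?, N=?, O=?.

K=1, L=4, M=2, N=5, O=3

M's domain is down to {2}, so M = 2. So K, L can't be 2.
K's domain is down to {1}, so K = 1.
L must be 4 (only option left). Eliminate 4 elsewhere: N, O.
N must be 5 (only option left). So O can't be 5.
That leaves O = 3.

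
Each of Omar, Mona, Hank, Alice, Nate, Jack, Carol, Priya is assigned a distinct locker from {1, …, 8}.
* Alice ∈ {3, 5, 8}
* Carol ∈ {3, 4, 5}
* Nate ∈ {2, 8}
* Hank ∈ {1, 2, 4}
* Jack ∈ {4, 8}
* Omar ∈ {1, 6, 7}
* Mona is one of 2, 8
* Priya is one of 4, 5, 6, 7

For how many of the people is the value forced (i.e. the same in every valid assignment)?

2

Mona and Nate share exactly the 2 values {2, 8}; by pigeonhole those values go to them, so strike 2, 8 from Hank, Alice, Jack.
Jack must be 4 (only option left). Eliminate 4 elsewhere: Hank, Carol, Priya.
That leaves Hank = 1. Eliminate 1 elsewhere: Omar.
Alice and Carol share exactly the 2 values {3, 5}; by pigeonhole those values go to them, so strike 3, 5 from Priya.
Determined: Hank=1, Jack=4. The other people each still have more than one consistent value. That makes 2.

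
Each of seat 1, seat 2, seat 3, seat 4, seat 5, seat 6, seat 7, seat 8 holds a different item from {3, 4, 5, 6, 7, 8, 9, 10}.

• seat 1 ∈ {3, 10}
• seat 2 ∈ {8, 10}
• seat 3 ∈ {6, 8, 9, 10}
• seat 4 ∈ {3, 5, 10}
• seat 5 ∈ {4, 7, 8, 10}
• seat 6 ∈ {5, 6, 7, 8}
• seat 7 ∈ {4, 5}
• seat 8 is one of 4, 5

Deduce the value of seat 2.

8

The 8 variables together cover exactly {3, 4, 5, 6, 7, 8, 9, 10} — 8 values for 8 variables — and 9 appears only in seat 3's list, so seat 3 = 9.
The 7 still-open variables draw from only 7 values {3, 4, 5, 6, 7, 8, 10}, so each is used; only seat 6 can be 6, hence seat 6 = 6.
The 6 still-open variables together cover exactly {3, 4, 5, 7, 8, 10} — 6 values for 6 variables — and 7 appears only in seat 5's list, so seat 5 = 7.
Among the 5 still-open variables, 8 fits only seat 2 (and all 5 values in {3, 4, 5, 8, 10} must be used), so seat 2 = 8.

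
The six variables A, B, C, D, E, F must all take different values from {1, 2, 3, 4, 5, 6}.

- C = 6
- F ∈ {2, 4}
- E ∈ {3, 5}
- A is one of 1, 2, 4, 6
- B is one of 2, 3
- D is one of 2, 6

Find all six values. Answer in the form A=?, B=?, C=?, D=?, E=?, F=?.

A=1, B=3, C=6, D=2, E=5, F=4

C has just one choice, so C = 6. Strike 6 from A, D.
That leaves D = 2. Eliminate 2 elsewhere: A, B, F.
F has just one choice, so F = 4. So A can't be 4.
That leaves A = 1.
That leaves B = 3. So E can't be 3.
E's domain is down to {5}, so E = 5.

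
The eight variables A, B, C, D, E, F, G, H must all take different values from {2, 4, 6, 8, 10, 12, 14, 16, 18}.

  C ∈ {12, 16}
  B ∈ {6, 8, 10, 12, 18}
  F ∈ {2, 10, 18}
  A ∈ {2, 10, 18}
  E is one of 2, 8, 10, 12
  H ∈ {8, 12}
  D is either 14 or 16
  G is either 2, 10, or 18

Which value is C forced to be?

16

Among the 8 variables, 6 fits only B (and all 8 values in {2, 6, 8, 10, 12, 14, 16, 18} must be used), so B = 6.
The 7 still-open variables draw from only 7 values {2, 8, 10, 12, 14, 16, 18}, so each is used; only D can be 14, hence D = 14.
The 6 still-open variables together cover exactly {2, 8, 10, 12, 16, 18} — 6 values for 6 variables — and 16 appears only in C's list, so C = 16.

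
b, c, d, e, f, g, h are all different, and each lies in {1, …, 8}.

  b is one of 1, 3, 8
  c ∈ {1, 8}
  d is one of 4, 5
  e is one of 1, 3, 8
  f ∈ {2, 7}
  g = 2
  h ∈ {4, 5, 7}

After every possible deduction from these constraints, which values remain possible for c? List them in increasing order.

1, 8

g has just one choice, so g = 2. So f can't be 2.
That leaves f = 7. So h can't be 7.
No further eliminations apply; c can still be any of 1, 8.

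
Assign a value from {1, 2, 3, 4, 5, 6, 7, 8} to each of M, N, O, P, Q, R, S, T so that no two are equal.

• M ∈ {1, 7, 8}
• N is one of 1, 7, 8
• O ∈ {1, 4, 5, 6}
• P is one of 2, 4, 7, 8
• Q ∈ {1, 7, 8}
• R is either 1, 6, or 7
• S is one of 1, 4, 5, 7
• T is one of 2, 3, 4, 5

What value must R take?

The 8 variables draw from only 8 values {1, 2, 3, 4, 5, 6, 7, 8}, so each is used; only T can be 3, hence T = 3.
Among the 7 still-open variables, 2 fits only P (and all 7 values in {1, 2, 4, 5, 6, 7, 8} must be used), so P = 2.
M, N, Q between them cover only {1, 7, 8} — a naked triple. Remove those values from O, R, S.
So R = 6.

6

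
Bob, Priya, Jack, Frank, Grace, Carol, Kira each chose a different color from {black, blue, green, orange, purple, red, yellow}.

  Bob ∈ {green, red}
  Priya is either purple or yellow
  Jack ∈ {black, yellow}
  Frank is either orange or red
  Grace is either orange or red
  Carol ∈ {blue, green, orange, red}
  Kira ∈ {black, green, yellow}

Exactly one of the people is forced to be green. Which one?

Among the 7 variables, blue fits only Carol (and all 7 values in {black, blue, green, orange, purple, red, yellow} must be used), so Carol = blue.
Among the 6 still-open variables, purple fits only Priya (and all 6 values in {black, green, orange, purple, red, yellow} must be used), so Priya = purple.
Frank and Grace between them cover only {orange, red} — a naked pair. Remove those values from Bob.
So green goes to Bob.

Bob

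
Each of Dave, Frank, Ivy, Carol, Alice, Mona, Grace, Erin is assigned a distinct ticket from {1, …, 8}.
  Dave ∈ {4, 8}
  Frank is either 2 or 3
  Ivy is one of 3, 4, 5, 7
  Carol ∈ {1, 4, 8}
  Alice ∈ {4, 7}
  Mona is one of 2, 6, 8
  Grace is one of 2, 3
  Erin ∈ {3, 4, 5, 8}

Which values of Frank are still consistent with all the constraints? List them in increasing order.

2, 3

The 8 variables draw from only 8 values {1, 2, 3, 4, 5, 6, 7, 8}, so each is used; only Carol can be 1, hence Carol = 1.
The 7 still-open variables together cover exactly {2, 3, 4, 5, 6, 7, 8} — 7 values for 7 variables — and 6 appears only in Mona's list, so Mona = 6.
Frank and Grace share exactly the 2 values {2, 3}; by pigeonhole those values go to them, so strike 2, 3 from Ivy, Erin.
No further eliminations apply; Frank can still be any of 2, 3.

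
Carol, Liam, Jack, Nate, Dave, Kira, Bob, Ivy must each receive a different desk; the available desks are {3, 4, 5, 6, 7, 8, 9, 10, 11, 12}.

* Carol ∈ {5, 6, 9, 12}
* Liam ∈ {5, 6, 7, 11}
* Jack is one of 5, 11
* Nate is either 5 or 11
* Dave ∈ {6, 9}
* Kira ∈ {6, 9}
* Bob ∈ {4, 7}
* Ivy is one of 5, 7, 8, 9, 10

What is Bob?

4

The 2 variables Jack and Nate are confined to {5, 11}, which locks those values in; drop them from Carol, Liam, Ivy.
The 2 variables Dave and Kira are confined to {6, 9}, which locks those values in; drop them from Carol, Liam, Ivy.
Carol has just one choice, so Carol = 12.
Liam has just one choice, so Liam = 7. Eliminate 7 elsewhere: Bob, Ivy.
So Bob = 4.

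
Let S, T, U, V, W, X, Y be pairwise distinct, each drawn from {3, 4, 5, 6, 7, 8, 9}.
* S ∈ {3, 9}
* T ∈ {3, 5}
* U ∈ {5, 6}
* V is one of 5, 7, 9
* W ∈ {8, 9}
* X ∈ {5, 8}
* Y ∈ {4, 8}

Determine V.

7

Among the 7 variables, 4 fits only Y (and all 7 values in {3, 4, 5, 6, 7, 8, 9} must be used), so Y = 4.
The 6 still-open variables draw from only 6 values {3, 5, 6, 7, 8, 9}, so each is used; only U can be 6, hence U = 6.
Among the 5 still-open variables, 7 fits only V (and all 5 values in {3, 5, 7, 8, 9} must be used), so V = 7.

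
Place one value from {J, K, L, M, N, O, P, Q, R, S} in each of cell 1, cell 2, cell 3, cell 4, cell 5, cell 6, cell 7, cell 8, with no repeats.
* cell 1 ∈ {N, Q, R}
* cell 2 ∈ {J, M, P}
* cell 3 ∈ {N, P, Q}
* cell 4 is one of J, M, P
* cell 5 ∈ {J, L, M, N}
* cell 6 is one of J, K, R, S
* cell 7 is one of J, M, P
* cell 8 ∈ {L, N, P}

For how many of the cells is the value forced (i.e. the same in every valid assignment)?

2

The 3 variables cell 2, cell 4, cell 7 are confined to {J, M, P}, which locks those values in; drop them from cell 3, cell 5, cell 6, cell 8.
cell 5 and cell 8 between them cover only {L, N} — a naked pair. Remove those values from cell 1, cell 3.
cell 3 must be Q (only option left). So cell 1 can't be Q.
cell 1 must be R (only option left). So cell 6 can't be R.
Determined: cell 1=R, cell 3=Q. The other cells each still have more than one consistent value. That makes 2.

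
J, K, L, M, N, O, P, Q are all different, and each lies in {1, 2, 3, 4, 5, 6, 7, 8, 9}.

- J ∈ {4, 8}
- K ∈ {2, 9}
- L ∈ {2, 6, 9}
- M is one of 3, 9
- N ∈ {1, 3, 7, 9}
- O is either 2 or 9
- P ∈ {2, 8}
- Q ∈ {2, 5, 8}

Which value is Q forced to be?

5

K and O share exactly the 2 values {2, 9}; by pigeonhole those values go to them, so strike 2, 9 from L, M, N, P, Q.
That leaves L = 6.
M's domain is down to {3}, so M = 3. So N can't be 3.
P's domain is down to {8}, so P = 8. Eliminate 8 elsewhere: J, Q.
So Q = 5.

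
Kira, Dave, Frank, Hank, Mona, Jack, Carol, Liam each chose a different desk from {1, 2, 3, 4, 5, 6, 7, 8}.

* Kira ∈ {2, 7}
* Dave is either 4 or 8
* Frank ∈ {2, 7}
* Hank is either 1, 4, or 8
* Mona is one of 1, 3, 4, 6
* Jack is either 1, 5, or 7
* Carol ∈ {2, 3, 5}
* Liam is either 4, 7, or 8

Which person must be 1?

The 8 variables draw from only 8 values {1, 2, 3, 4, 5, 6, 7, 8}, so each is used; only Mona can be 6, hence Mona = 6.
The 7 still-open variables together cover exactly {1, 2, 3, 4, 5, 7, 8} — 7 values for 7 variables — and 3 appears only in Carol's list, so Carol = 3.
The 6 still-open variables draw from only 6 values {1, 2, 4, 5, 7, 8}, so each is used; only Jack can be 5, hence Jack = 5.
The 5 still-open variables draw from only 5 values {1, 2, 4, 7, 8}, so each is used; only Hank can be 1, hence Hank = 1.

Hank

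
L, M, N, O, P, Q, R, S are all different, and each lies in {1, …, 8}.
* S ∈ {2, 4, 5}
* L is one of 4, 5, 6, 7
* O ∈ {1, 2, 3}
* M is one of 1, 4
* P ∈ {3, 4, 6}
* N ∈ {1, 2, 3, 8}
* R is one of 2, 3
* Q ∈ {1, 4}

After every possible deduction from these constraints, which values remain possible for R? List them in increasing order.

The 8 variables draw from only 8 values {1, 2, 3, 4, 5, 6, 7, 8}, so each is used; only L can be 7, hence L = 7.
The 7 still-open variables draw from only 7 values {1, 2, 3, 4, 5, 6, 8}, so each is used; only S can be 5, hence S = 5.
The 6 still-open variables together cover exactly {1, 2, 3, 4, 6, 8} — 6 values for 6 variables — and 6 appears only in P's list, so P = 6.
Among the 5 still-open variables, 8 fits only N (and all 5 values in {1, 2, 3, 4, 8} must be used), so N = 8.
M and Q between them cover only {1, 4} — a naked pair. Remove those values from O.
No further eliminations apply; R can still be any of 2, 3.

2, 3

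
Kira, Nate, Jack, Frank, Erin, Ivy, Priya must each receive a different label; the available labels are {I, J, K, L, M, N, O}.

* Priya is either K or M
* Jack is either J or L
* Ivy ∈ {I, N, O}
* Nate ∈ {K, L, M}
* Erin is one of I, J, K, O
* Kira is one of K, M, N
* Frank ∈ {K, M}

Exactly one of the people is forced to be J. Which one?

Frank and Priya between them cover only {K, M} — a naked pair. Remove those values from Kira, Nate, Erin.
Kira's domain is down to {N}, so Kira = N. Strike N from Ivy.
Nate's domain is down to {L}, so Nate = L. Remove L from Jack.

Jack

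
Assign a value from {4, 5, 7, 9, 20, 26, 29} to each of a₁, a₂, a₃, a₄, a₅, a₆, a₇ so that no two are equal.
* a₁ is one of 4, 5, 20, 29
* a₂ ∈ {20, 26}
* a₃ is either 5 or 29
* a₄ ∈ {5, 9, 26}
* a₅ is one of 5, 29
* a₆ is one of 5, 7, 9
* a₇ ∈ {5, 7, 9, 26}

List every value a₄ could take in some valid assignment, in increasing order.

Among the 7 variables, 4 fits only a₁ (and all 7 values in {4, 5, 7, 9, 20, 26, 29} must be used), so a₁ = 4.
The 6 still-open variables draw from only 6 values {5, 7, 9, 20, 26, 29}, so each is used; only a₂ can be 20, hence a₂ = 20.
The 2 variables a₃ and a₅ are confined to {5, 29}, which locks those values in; drop them from a₄, a₆, a₇.
No further eliminations apply; a₄ can still be any of 9, 26.

9, 26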